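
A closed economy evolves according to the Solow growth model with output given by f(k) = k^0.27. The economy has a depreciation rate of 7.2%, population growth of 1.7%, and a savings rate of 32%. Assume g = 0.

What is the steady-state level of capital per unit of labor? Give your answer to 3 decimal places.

At the steady state, Δk = 0, so s·k^α = (n + δ)·k.
Rearranging, k^(1−α) = s / (n + δ).
k^0.73 = 0.32 / (0.017 + 0.072) = 0.32 / 0.089 = 3.5955
k* = 3.5955^(1/0.73) ≈ 5.7718

k* = 5.772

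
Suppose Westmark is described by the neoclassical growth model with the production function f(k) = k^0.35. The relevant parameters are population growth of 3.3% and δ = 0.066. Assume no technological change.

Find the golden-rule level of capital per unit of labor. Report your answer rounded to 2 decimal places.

The golden rule sets f'(k) = n + δ, i.e. α·k^(α−1) = n + δ.
So k^(1−α) = α / (n + δ) = 0.35 / 0.099 = 3.5354.
k_gold = 3.5354^(1/0.65) ≈ 6.9783

k_gold ≈ 6.98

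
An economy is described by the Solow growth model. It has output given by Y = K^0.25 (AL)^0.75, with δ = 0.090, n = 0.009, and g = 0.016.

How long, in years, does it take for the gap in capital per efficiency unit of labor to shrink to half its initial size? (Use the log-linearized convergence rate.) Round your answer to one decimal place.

Near the steady state the convergence rate is λ = (1 − α)(n + g + δ).
λ = (1 − 0.25) × 0.115 = 0.75 × 0.115 = 0.08625
Half-life = ln 2 / λ = 0.6931 / 0.08625 ≈ 8.04 years

half-life ≈ 8.0 years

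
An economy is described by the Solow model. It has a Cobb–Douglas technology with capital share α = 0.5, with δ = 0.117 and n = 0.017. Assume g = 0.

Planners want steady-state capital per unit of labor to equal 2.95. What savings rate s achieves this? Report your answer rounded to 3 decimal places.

s ≈ 0.230

At the steady state, Δk = 0, so s·k^α = (n + δ)·k.
So s / (n + δ) = (k*)^(1−α) = 2.95^0.5 = 1.7176.
Therefore s = 1.7176 × (n + δ) = 1.7176 × 0.134 = 0.2302.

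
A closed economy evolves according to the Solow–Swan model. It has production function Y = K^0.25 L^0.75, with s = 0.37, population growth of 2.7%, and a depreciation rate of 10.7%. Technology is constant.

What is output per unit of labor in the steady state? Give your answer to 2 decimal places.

Steady state requires s·f(k) = (n + δ)·k, i.e. s·k^α = (n + δ)·k.
Dividing both sides by k: k^(1−α) = s / (n + δ).
k^0.75 = 0.37 / (0.027 + 0.107) = 0.37 / 0.134 = 2.7612
k* = 2.7612^(1/0.75) ≈ 3.8737
y* = (k*)^α = 3.8737^0.25 ≈ 1.4029

y* = 1.40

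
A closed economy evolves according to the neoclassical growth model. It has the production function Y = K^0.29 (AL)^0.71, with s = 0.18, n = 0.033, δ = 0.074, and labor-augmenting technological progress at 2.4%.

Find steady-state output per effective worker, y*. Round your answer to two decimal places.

Steady state requires s·f(k) = (n + g + δ)·k, i.e. s·k^α = (n + g + δ)·k.
Rearranging, k^(1−α) = s / (n + g + δ).
k^0.71 = 0.18 / (0.033 + 0.024 + 0.074) = 0.18 / 0.131 = 1.3740
k* = 1.3740^(1/0.71) ≈ 1.5644
y* = (k*)^α = 1.5644^0.29 ≈ 1.1386

y* = 1.14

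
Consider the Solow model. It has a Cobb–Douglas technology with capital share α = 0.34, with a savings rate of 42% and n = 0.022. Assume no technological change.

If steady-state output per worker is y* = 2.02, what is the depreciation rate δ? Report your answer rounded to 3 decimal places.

Steady state requires s·f(k) = (n + δ)·k, i.e. s·k^α = (n + δ)·k.
Since y* = [s/(n + δ)]^(α/(1−α)), we have s/(n + δ) = (y*)^((1−α)/α) = 2.02^1.9412 = 3.9151.
Therefore n + δ = s / 3.9151 = 0.42 / 3.9151 = 0.1073, so δ = 0.1073 − 0.022 = 0.0853.

δ ≈ 0.085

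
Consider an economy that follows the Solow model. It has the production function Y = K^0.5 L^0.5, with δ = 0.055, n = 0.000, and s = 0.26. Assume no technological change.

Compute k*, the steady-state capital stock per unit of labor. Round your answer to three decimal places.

k* = 22.347

At the steady state, Δk = 0, so s·k^α = (n + δ)·k.
Dividing both sides by k: k^(1−α) = s / (n + δ).
k^0.5 = 0.26 / (0.000 + 0.055) = 0.26 / 0.055 = 4.7273
k* = 4.7273^(1/0.5) ≈ 22.3474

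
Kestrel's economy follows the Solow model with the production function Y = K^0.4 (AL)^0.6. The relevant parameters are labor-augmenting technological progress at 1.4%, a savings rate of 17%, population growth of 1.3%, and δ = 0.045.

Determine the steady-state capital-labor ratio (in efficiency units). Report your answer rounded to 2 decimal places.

k* ≈ 4.19

At the steady state, Δk = 0, so s·k^α = (n + g + δ)·k.
Rearranging, k^(1−α) = s / (n + g + δ).
k^0.6 = 0.17 / (0.013 + 0.014 + 0.045) = 0.17 / 0.072 = 2.3611
k* = 2.3611^(1/0.6) ≈ 4.1866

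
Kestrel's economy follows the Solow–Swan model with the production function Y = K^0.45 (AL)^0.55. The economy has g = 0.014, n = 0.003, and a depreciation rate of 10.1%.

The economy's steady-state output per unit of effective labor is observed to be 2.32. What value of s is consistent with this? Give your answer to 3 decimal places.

s ≈ 0.330

In steady state, investment equals break-even investment: s·k^α = (n + g + δ)·k.
Since y* = [s/(n + g + δ)]^(α/(1−α)), we have s/(n + g + δ) = (y*)^((1−α)/α) = 2.32^1.2222 = 2.7970.
Therefore s = 2.7970 × (n + g + δ) = 2.7970 × 0.118 = 0.3300.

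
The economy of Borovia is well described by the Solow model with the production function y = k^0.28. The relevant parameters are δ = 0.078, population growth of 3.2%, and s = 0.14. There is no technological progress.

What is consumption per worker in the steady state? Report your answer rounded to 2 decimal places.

c* ≈ 0.94

At the steady state, Δk = 0, so s·k^α = (n + δ)·k.
Dividing both sides by k: k^(1−α) = s / (n + δ).
k^0.72 = 0.14 / (0.032 + 0.078) = 0.14 / 0.110 = 1.2727
k* = 1.2727^(1/0.72) ≈ 1.3978
y* = (k*)^α = 1.3978^0.28 ≈ 1.0983
c* = (1 − s)·y* = (1 − 0.14) × 1.0983 ≈ 0.9445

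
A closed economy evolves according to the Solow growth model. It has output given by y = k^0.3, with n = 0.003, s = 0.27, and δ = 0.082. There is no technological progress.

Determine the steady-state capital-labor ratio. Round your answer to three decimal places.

k* ≈ 5.213

At the steady state, Δk = 0, so s·k^α = (n + δ)·k.
Dividing both sides by k: k^(1−α) = s / (n + δ).
k^0.7 = 0.27 / (0.003 + 0.082) = 0.27 / 0.085 = 3.1765
k* = 3.1765^(1/0.7) ≈ 5.2128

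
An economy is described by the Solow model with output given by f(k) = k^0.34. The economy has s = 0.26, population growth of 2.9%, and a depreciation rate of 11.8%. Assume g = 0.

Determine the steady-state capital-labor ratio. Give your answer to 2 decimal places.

In steady state, investment equals break-even investment: s·k^α = (n + δ)·k.
Rearranging, k^(1−α) = s / (n + δ).
k^0.66 = 0.26 / (0.029 + 0.118) = 0.26 / 0.147 = 1.7687
k* = 1.7687^(1/0.66) ≈ 2.3726

k* = 2.37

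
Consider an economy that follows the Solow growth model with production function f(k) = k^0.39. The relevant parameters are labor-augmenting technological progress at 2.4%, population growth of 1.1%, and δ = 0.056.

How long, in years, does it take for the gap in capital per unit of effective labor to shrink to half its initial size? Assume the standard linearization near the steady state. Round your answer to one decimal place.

half-life ≈ 12.5 years

Near the steady state the convergence rate is λ = (1 − α)(n + g + δ).
λ = (1 − 0.39) × 0.091 = 0.61 × 0.091 = 0.05551
Half-life = ln 2 / λ = 0.6931 / 0.05551 ≈ 12.49 years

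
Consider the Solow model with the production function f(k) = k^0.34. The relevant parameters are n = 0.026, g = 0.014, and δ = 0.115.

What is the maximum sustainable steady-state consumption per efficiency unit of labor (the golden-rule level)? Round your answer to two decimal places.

At the golden rule, f'(k) = n + g + δ, so α·k^(α−1) = n + g + δ and k_gold = (α/(n + g + δ))^(1/(1−α)).
k_gold = (0.34/0.155)^(1/0.66) = 2.1935^1.5152 ≈ 3.2877
c_gold = f(k_gold) − (n + g + δ)·k_gold = 1.4988 − 0.155×3.2877 ≈ 0.9892

c_gold ≈ 0.99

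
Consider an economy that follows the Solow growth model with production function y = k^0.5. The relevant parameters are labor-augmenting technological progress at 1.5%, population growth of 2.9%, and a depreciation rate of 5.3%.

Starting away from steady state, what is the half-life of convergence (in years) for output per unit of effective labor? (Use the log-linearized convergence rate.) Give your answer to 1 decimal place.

Near the steady state the convergence rate is λ = (1 − α)(n + g + δ).
λ = (1 − 0.5) × 0.097 = 0.5 × 0.097 = 0.0485
Half-life = ln 2 / λ = 0.6931 / 0.0485 ≈ 14.29 years

about 14.3 years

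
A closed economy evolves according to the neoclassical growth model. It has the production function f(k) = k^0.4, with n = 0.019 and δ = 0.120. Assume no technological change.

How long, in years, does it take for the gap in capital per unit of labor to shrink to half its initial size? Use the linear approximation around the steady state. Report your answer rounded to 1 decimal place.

Near the steady state the convergence rate is λ = (1 − α)(n + δ).
λ = (1 − 0.4) × 0.139 = 0.6 × 0.139 = 0.0834
Half-life = ln 2 / λ = 0.6931 / 0.0834 ≈ 8.31 years

half-life ≈ 8.3 years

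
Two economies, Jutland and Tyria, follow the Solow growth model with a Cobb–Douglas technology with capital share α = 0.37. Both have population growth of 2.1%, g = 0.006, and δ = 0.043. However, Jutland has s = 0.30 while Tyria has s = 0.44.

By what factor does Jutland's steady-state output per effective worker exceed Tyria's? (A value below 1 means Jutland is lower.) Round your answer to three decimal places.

Steady-state y* = [s/(n + g + δ)]^(α/(1−α)), so the ratio is [ (s_J/(n + g + δ)_J) / (s_T/(n + g + δ)_T) ]^0.5873.
s_J/(n + g + δ)_J = 0.30/0.070 = 4.2857; s_T/(n + g + δ)_T = 0.44/0.070 = 6.2857.
Ratio = (4.2857/6.2857)^0.5873 = 0.6818^0.5873 ≈ 0.7986

ratio ≈ 0.799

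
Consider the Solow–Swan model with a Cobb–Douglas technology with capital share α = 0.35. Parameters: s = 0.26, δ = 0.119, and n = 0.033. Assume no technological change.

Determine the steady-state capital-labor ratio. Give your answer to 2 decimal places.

k* = 2.28

In steady state, investment equals break-even investment: s·k^α = (n + δ)·k.
Rearranging, k^(1−α) = s / (n + δ).
k^0.65 = 0.26 / (0.033 + 0.119) = 0.26 / 0.152 = 1.7105
k* = 1.7105^(1/0.65) ≈ 2.2838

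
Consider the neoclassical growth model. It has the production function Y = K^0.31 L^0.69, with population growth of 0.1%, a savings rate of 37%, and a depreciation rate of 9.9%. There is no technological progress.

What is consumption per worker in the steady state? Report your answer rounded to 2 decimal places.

At the steady state, Δk = 0, so s·k^α = (n + δ)·k.
Rearranging, k^(1−α) = s / (n + δ).
k^0.69 = 0.37 / (0.001 + 0.099) = 0.37 / 0.100 = 3.7000
k* = 3.7000^(1/0.69) ≈ 6.6601
y* = (k*)^α = 6.6601^0.31 ≈ 1.8000
c* = (1 − s)·y* = (1 − 0.37) × 1.8000 ≈ 1.1340

c* ≈ 1.13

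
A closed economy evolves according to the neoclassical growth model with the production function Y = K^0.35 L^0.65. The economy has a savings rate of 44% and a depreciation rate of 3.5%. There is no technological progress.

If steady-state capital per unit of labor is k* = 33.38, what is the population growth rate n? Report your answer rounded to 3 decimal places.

In steady state, investment equals break-even investment: s·k^α = (n + δ)·k.
So s / (n + δ) = (k*)^(1−α) = 33.38^0.65 = 9.7784.
Therefore n + δ = s / 9.7784 = 0.44 / 9.7784 = 0.0450, so n = 0.0450 − 0.035 = 0.0100.

n ≈ 0.010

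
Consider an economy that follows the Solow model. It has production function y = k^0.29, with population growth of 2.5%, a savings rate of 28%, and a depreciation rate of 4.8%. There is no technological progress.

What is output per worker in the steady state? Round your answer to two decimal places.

y* = 1.73

At the steady state, Δk = 0, so s·k^α = (n + δ)·k.
Rearranging, k^(1−α) = s / (n + δ).
k^0.71 = 0.28 / (0.025 + 0.048) = 0.28 / 0.073 = 3.8356
k* = 3.8356^(1/0.71) ≈ 6.6420
y* = (k*)^α = 6.6420^0.29 ≈ 1.7317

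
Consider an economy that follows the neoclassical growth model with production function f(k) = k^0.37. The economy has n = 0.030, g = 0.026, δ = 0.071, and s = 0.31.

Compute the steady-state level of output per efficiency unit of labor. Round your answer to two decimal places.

y* = 1.69

In steady state, investment equals break-even investment: s·k^α = (n + g + δ)·k.
Dividing both sides by k: k^(1−α) = s / (n + g + δ).
k^0.63 = 0.31 / (0.030 + 0.026 + 0.071) = 0.31 / 0.127 = 2.4409
k* = 2.4409^(1/0.63) ≈ 4.1225
y* = (k*)^α = 4.1225^0.37 ≈ 1.6889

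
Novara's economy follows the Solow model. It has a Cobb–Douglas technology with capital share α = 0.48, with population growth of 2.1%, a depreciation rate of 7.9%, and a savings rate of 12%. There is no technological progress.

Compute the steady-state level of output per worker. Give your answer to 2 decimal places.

Steady state requires s·f(k) = (n + δ)·k, i.e. s·k^α = (n + δ)·k.
Rearranging, k^(1−α) = s / (n + δ).
k^0.52 = 0.12 / (0.021 + 0.079) = 0.12 / 0.100 = 1.2000
k* = 1.2000^(1/0.52) ≈ 1.4199
y* = (k*)^α = 1.4199^0.48 ≈ 1.1833

y* = 1.18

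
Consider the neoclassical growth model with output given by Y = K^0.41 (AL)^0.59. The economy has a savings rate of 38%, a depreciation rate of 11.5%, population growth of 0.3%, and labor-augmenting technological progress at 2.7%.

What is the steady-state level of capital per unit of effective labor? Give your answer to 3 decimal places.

In steady state, investment equals break-even investment: s·k^α = (n + g + δ)·k.
Dividing both sides by k: k^(1−α) = s / (n + g + δ).
k^0.59 = 0.38 / (0.003 + 0.027 + 0.115) = 0.38 / 0.145 = 2.6207
k* = 2.6207^(1/0.59) ≈ 5.1190

k* ≈ 5.119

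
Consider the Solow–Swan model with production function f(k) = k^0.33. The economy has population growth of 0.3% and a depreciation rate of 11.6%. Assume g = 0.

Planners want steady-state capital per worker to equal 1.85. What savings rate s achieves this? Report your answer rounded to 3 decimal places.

Steady state requires s·f(k) = (n + δ)·k, i.e. s·k^α = (n + δ)·k.
So s / (n + δ) = (k*)^(1−α) = 1.85^0.67 = 1.5101.
Therefore s = 1.5101 × (n + δ) = 1.5101 × 0.119 = 0.1797.

s ≈ 0.180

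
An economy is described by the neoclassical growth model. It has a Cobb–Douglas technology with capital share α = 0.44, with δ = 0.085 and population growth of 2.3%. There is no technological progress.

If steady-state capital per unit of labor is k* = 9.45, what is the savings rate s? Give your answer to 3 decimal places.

At the steady state, Δk = 0, so s·k^α = (n + δ)·k.
So s / (n + δ) = (k*)^(1−α) = 9.45^0.56 = 3.5176.
Therefore s = 3.5176 × (n + δ) = 3.5176 × 0.108 = 0.3799.

s ≈ 0.380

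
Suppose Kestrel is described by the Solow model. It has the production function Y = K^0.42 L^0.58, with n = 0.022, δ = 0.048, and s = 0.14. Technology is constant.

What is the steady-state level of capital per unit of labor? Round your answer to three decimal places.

At the steady state, Δk = 0, so s·k^α = (n + δ)·k.
Rearranging, k^(1−α) = s / (n + δ).
k^0.58 = 0.14 / (0.022 + 0.048) = 0.14 / 0.070 = 2.0000
k* = 2.0000^(1/0.58) ≈ 3.3038

k* = 3.304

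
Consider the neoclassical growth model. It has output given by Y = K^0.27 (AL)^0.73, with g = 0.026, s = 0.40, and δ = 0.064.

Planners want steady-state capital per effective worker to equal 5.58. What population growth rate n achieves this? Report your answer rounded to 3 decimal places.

In steady state, investment equals break-even investment: s·k^α = (n + g + δ)·k.
So s / (n + g + δ) = (k*)^(1−α) = 5.58^0.73 = 3.5079.
Therefore n + g + δ = s / 3.5079 = 0.40 / 3.5079 = 0.1140, so n = 0.1140 − 0.090 = 0.0240.

n ≈ 0.024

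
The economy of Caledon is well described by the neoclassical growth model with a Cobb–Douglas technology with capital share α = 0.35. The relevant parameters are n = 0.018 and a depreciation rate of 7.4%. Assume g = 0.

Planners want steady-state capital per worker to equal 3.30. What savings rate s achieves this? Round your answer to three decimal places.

s ≈ 0.200

At the steady state, Δk = 0, so s·k^α = (n + δ)·k.
So s / (n + δ) = (k*)^(1−α) = 3.30^0.65 = 2.1729.
Therefore s = 2.1729 × (n + δ) = 2.1729 × 0.092 = 0.1999.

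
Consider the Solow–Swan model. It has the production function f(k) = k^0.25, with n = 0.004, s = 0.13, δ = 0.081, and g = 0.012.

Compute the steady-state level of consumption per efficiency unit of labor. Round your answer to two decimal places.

c* ≈ 0.96

Steady state requires s·f(k) = (n + g + δ)·k, i.e. s·k^α = (n + g + δ)·k.
Dividing both sides by k: k^(1−α) = s / (n + g + δ).
k^0.75 = 0.13 / (0.004 + 0.012 + 0.081) = 0.13 / 0.097 = 1.3402
k* = 1.3402^(1/0.75) ≈ 1.4776
y* = (k*)^α = 1.4776^0.25 ≈ 1.1025
c* = (1 − s)·y* = (1 − 0.13) × 1.1025 ≈ 0.9592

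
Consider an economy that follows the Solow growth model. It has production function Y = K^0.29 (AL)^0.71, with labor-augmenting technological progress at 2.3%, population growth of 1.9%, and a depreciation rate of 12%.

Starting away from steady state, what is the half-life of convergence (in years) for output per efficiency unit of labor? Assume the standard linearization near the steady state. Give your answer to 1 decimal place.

Near the steady state the convergence rate is λ = (1 − α)(n + g + δ).
λ = (1 − 0.29) × 0.162 = 0.71 × 0.162 = 0.11502
Half-life = ln 2 / λ = 0.6931 / 0.11502 ≈ 6.03 years

half-life ≈ 6.0 years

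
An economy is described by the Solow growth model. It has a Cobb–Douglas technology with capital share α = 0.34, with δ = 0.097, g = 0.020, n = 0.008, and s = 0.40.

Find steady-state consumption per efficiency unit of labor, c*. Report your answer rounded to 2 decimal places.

At the steady state, Δk = 0, so s·k^α = (n + g + δ)·k.
Dividing both sides by k: k^(1−α) = s / (n + g + δ).
k^0.66 = 0.40 / (0.008 + 0.020 + 0.097) = 0.40 / 0.125 = 3.2000
k* = 3.2000^(1/0.66) ≈ 5.8261
y* = (k*)^α = 5.8261^0.34 ≈ 1.8207
c* = (1 − s)·y* = (1 − 0.40) × 1.8207 ≈ 1.0924

c* = 1.09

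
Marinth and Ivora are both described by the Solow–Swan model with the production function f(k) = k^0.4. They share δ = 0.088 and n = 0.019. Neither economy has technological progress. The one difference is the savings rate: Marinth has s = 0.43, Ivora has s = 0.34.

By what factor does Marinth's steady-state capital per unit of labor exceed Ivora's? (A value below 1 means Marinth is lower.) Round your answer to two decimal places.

Steady-state k* = [s/(n + δ)]^(1/(1−α)), so the ratio is [ (s_M/(n + δ)_M) / (s_I/(n + δ)_I) ]^1.6667.
s_M/(n + δ)_M = 0.43/0.107 = 4.0187; s_I/(n + δ)_I = 0.34/0.107 = 3.1776.
Ratio = (4.0187/3.1776)^1.6667 = 1.2647^1.6667 ≈ 1.4790

ratio ≈ 1.48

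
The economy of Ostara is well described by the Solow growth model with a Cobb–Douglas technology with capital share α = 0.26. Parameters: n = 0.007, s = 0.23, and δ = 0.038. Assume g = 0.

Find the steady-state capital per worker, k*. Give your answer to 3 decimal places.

k* ≈ 9.067

At the steady state, Δk = 0, so s·k^α = (n + δ)·k.
Dividing both sides by k: k^(1−α) = s / (n + δ).
k^0.74 = 0.23 / (0.007 + 0.038) = 0.23 / 0.045 = 5.1111
k* = 5.1111^(1/0.74) ≈ 9.0668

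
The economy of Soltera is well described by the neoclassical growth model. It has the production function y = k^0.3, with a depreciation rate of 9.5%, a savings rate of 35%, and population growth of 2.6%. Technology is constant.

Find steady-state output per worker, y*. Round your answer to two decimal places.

Steady state requires s·f(k) = (n + δ)·k, i.e. s·k^α = (n + δ)·k.
Dividing both sides by k: k^(1−α) = s / (n + δ).
k^0.7 = 0.35 / (0.026 + 0.095) = 0.35 / 0.121 = 2.8926
k* = 2.8926^(1/0.7) ≈ 4.5602
y* = (k*)^α = 4.5602^0.3 ≈ 1.5765

y* ≈ 1.58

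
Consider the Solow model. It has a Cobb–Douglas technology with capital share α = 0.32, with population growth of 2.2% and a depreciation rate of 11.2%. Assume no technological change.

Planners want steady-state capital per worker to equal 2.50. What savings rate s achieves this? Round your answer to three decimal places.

Steady state requires s·f(k) = (n + δ)·k, i.e. s·k^α = (n + δ)·k.
So s / (n + δ) = (k*)^(1−α) = 2.50^0.68 = 1.8647.
Therefore s = 1.8647 × (n + δ) = 1.8647 × 0.134 = 0.2499.

s ≈ 0.250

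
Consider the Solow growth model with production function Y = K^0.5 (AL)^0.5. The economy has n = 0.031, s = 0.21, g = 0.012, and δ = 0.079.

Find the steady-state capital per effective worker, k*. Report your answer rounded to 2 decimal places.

k* = 2.96

At the steady state, Δk = 0, so s·k^α = (n + g + δ)·k.
Rearranging, k^(1−α) = s / (n + g + δ).
k^0.5 = 0.21 / (0.031 + 0.012 + 0.079) = 0.21 / 0.122 = 1.7213
k* = 1.7213^(1/0.5) ≈ 2.9629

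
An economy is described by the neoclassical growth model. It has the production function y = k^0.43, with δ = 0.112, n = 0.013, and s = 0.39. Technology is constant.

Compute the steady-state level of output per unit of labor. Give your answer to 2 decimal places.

y* ≈ 2.36

Steady state requires s·f(k) = (n + δ)·k, i.e. s·k^α = (n + δ)·k.
Rearranging, k^(1−α) = s / (n + δ).
k^0.57 = 0.39 / (0.013 + 0.112) = 0.39 / 0.125 = 3.1200
k* = 3.1200^(1/0.57) ≈ 7.3610
y* = (k*)^α = 7.3610^0.43 ≈ 2.3593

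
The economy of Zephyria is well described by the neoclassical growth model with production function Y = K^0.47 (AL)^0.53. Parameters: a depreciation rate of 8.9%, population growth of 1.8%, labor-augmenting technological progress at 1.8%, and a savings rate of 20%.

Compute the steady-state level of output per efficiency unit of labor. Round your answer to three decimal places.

At the steady state, Δk = 0, so s·k^α = (n + g + δ)·k.
Rearranging, k^(1−α) = s / (n + g + δ).
k^0.53 = 0.20 / (0.018 + 0.018 + 0.089) = 0.20 / 0.125 = 1.6000
k* = 1.6000^(1/0.53) ≈ 2.4273
y* = (k*)^α = 2.4273^0.47 ≈ 1.5171

y* ≈ 1.517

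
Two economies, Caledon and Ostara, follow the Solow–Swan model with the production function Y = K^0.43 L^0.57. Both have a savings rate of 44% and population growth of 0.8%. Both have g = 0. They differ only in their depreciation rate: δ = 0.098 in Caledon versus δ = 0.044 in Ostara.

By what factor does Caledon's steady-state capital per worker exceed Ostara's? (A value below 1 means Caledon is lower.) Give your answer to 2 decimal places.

Steady-state k* = [s/(n + δ)]^(1/(1−α)), so the ratio is [ (s_C/(n + δ)_C) / (s_O/(n + δ)_O) ]^1.7544.
s_C/(n + δ)_C = 0.44/0.106 = 4.1509; s_O/(n + δ)_O = 0.44/0.052 = 8.4615.
Ratio = (4.1509/8.4615)^1.7544 = 0.4906^1.7544 ≈ 0.2867

k*_C / k*_O ≈ 0.29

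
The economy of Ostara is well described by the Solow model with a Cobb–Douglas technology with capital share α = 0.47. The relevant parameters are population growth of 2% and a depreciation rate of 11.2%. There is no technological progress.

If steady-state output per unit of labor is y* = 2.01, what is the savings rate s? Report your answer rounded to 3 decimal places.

At the steady state, Δk = 0, so s·k^α = (n + δ)·k.
Since y* = [s/(n + δ)]^(α/(1−α)), we have s/(n + δ) = (y*)^((1−α)/α) = 2.01^1.1277 = 2.1974.
Therefore s = 2.1974 × (n + δ) = 2.1974 × 0.132 = 0.2901.

s ≈ 0.290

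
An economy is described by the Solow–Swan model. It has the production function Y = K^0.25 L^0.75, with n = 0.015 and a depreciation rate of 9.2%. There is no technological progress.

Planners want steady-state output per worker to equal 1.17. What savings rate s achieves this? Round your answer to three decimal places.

s ≈ 0.171

Steady state requires s·f(k) = (n + δ)·k, i.e. s·k^α = (n + δ)·k.
Since y* = [s/(n + δ)]^(α/(1−α)), we have s/(n + δ) = (y*)^((1−α)/α) = 1.17^3 = 1.6016.
Therefore s = 1.6016 × (n + δ) = 1.6016 × 0.107 = 0.1714.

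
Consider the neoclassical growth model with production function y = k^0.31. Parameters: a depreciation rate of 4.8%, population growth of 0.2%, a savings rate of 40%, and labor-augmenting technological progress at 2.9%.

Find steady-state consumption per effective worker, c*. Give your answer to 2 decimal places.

At the steady state, Δk = 0, so s·k^α = (n + g + δ)·k.
Rearranging, k^(1−α) = s / (n + g + δ).
k^0.69 = 0.40 / (0.002 + 0.029 + 0.048) = 0.40 / 0.079 = 5.0633
k* = 5.0633^(1/0.69) ≈ 10.4935
y* = (k*)^α = 10.4935^0.31 ≈ 2.0725
c* = (1 − s)·y* = (1 − 0.40) × 2.0725 ≈ 1.2435

c* = 1.24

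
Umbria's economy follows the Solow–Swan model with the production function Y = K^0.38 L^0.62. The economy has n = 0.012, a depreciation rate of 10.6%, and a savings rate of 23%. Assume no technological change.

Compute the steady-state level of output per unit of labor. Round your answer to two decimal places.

y* = 1.51

At the steady state, Δk = 0, so s·k^α = (n + δ)·k.
Rearranging, k^(1−α) = s / (n + δ).
k^0.62 = 0.23 / (0.012 + 0.106) = 0.23 / 0.118 = 1.9492
k* = 1.9492^(1/0.62) ≈ 2.9343
y* = (k*)^α = 2.9343^0.38 ≈ 1.5054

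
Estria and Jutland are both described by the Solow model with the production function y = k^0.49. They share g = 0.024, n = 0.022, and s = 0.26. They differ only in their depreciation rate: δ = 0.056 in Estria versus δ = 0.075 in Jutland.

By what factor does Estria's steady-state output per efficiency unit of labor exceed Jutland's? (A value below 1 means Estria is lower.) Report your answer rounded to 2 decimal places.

ratio ≈ 1.18

Steady-state y* = [s/(n + g + δ)]^(α/(1−α)), so the ratio is [ (s_E/(n + g + δ)_E) / (s_J/(n + g + δ)_J) ]^0.9608.
s_E/(n + g + δ)_E = 0.26/0.102 = 2.5490; s_J/(n + g + δ)_J = 0.26/0.121 = 2.1488.
Ratio = (2.5490/2.1488)^0.9608 = 1.1862^0.9608 ≈ 1.1783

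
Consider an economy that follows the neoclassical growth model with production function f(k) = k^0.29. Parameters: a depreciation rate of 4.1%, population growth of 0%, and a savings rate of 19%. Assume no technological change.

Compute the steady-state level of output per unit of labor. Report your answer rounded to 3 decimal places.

In steady state, investment equals break-even investment: s·k^α = (n + δ)·k.
Dividing both sides by k: k^(1−α) = s / (n + δ).
k^0.71 = 0.19 / (0.000 + 0.041) = 0.19 / 0.041 = 4.6341
k* = 4.6341^(1/0.71) ≈ 8.6692
y* = (k*)^α = 8.6692^0.29 ≈ 1.8707

y* = 1.871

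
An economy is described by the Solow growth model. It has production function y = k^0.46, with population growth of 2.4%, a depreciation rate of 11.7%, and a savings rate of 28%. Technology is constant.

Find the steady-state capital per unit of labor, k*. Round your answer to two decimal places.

At the steady state, Δk = 0, so s·k^α = (n + δ)·k.
Rearranging, k^(1−α) = s / (n + δ).
k^0.54 = 0.28 / (0.024 + 0.117) = 0.28 / 0.141 = 1.9858
k* = 1.9858^(1/0.54) ≈ 3.5623

k* = 3.56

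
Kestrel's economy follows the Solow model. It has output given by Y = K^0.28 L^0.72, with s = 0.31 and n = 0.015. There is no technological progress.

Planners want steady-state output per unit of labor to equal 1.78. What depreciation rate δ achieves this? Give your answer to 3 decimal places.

Steady state requires s·f(k) = (n + δ)·k, i.e. s·k^α = (n + δ)·k.
Since y* = [s/(n + δ)]^(α/(1−α)), we have s/(n + δ) = (y*)^((1−α)/α) = 1.78^2.5714 = 4.4048.
Therefore n + δ = s / 4.4048 = 0.31 / 4.4048 = 0.0704, so δ = 0.0704 − 0.015 = 0.0554.

δ ≈ 0.055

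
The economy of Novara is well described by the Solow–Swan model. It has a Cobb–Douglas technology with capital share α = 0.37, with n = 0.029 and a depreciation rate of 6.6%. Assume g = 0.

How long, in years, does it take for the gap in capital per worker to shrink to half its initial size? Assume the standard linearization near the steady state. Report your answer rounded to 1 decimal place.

t_½ ≈ 11.6 years

Near the steady state the convergence rate is λ = (1 − α)(n + δ).
λ = (1 − 0.37) × 0.095 = 0.63 × 0.095 = 0.05985
Half-life = ln 2 / λ = 0.6931 / 0.05985 ≈ 11.58 years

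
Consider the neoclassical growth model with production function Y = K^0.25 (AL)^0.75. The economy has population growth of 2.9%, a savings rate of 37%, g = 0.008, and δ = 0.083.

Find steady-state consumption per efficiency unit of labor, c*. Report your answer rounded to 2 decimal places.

c* = 0.92

Steady state requires s·f(k) = (n + g + δ)·k, i.e. s·k^α = (n + g + δ)·k.
Dividing both sides by k: k^(1−α) = s / (n + g + δ).
k^0.75 = 0.37 / (0.029 + 0.008 + 0.083) = 0.37 / 0.120 = 3.0833
k* = 3.0833^(1/0.75) ≈ 4.4877
y* = (k*)^α = 4.4877^0.25 ≈ 1.4555
c* = (1 − s)·y* = (1 − 0.37) × 1.4555 ≈ 0.9170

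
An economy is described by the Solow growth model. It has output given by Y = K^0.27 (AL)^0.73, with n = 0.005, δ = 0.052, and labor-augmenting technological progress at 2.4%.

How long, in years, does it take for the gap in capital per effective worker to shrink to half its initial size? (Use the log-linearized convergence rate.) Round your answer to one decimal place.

about 11.7 years

Near the steady state the convergence rate is λ = (1 − α)(n + g + δ).
λ = (1 − 0.27) × 0.081 = 0.73 × 0.081 = 0.05913
Half-life = ln 2 / λ = 0.6931 / 0.05913 ≈ 11.72 years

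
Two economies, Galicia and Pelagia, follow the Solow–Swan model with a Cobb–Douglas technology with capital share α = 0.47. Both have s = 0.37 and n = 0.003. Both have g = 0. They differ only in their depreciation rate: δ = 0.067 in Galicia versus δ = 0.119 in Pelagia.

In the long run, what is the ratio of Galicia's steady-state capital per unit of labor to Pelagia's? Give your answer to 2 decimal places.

Steady-state k* = [s/(n + δ)]^(1/(1−α)), so the ratio is [ (s_G/(n + δ)_G) / (s_P/(n + δ)_P) ]^1.8868.
s_G/(n + δ)_G = 0.37/0.070 = 5.2857; s_P/(n + δ)_P = 0.37/0.122 = 3.0328.
Ratio = (5.2857/3.0328)^1.8868 = 1.7428^1.8868 ≈ 2.8522

ratio ≈ 2.85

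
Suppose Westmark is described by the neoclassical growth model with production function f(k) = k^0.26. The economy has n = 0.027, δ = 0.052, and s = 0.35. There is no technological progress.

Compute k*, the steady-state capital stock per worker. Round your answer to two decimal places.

Steady state requires s·f(k) = (n + δ)·k, i.e. s·k^α = (n + δ)·k.
Rearranging, k^(1−α) = s / (n + δ).
k^0.74 = 0.35 / (0.027 + 0.052) = 0.35 / 0.079 = 4.4304
k* = 4.4304^(1/0.74) ≈ 7.4743

k* = 7.47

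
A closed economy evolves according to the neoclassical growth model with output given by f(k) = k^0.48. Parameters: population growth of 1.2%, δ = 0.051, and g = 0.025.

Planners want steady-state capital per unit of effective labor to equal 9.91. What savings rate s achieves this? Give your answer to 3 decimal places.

s ≈ 0.290

In steady state, investment equals break-even investment: s·k^α = (n + g + δ)·k.
So s / (n + g + δ) = (k*)^(1−α) = 9.91^0.52 = 3.2958.
Therefore s = 3.2958 × (n + g + δ) = 3.2958 × 0.088 = 0.2900.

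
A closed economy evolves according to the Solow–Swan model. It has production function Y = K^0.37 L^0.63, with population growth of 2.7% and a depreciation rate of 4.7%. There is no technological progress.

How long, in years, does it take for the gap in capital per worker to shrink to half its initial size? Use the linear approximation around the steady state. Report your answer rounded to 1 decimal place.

about 14.9 years

Near the steady state the convergence rate is λ = (1 − α)(n + δ).
λ = (1 − 0.37) × 0.074 = 0.63 × 0.074 = 0.04662
Half-life = ln 2 / λ = 0.6931 / 0.04662 ≈ 14.87 years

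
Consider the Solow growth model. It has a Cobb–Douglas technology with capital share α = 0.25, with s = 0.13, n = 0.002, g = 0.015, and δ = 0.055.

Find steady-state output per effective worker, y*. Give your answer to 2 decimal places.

In steady state, investment equals break-even investment: s·k^α = (n + g + δ)·k.
Dividing both sides by k: k^(1−α) = s / (n + g + δ).
k^0.75 = 0.13 / (0.002 + 0.015 + 0.055) = 0.13 / 0.072 = 1.8056
k* = 1.8056^(1/0.75) ≈ 2.1987
y* = (k*)^α = 2.1987^0.25 ≈ 1.2177

y* ≈ 1.22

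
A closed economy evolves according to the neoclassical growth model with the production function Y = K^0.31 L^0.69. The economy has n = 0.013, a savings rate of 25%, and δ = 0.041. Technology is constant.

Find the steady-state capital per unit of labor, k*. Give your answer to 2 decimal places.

In steady state, investment equals break-even investment: s·k^α = (n + δ)·k.
Dividing both sides by k: k^(1−α) = s / (n + δ).
k^0.69 = 0.25 / (0.013 + 0.041) = 0.25 / 0.054 = 4.6296
k* = 4.6296^(1/0.69) ≈ 9.2163

k* ≈ 9.22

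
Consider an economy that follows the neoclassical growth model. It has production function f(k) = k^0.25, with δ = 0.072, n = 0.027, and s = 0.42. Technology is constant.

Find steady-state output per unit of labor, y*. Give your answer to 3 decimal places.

y* = 1.619

Steady state requires s·f(k) = (n + δ)·k, i.e. s·k^α = (n + δ)·k.
Rearranging, k^(1−α) = s / (n + δ).
k^0.75 = 0.42 / (0.027 + 0.072) = 0.42 / 0.099 = 4.2424
k* = 4.2424^(1/0.75) ≈ 6.8678
y* = (k*)^α = 6.8678^0.25 ≈ 1.6188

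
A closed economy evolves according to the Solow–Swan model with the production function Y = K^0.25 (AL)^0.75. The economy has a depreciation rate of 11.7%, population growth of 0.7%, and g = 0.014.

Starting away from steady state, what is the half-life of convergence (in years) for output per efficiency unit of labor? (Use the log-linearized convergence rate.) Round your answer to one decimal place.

half-life ≈ 6.7 years

Near the steady state the convergence rate is λ = (1 − α)(n + g + δ).
λ = (1 − 0.25) × 0.138 = 0.75 × 0.138 = 0.1035
Half-life = ln 2 / λ = 0.6931 / 0.1035 ≈ 6.70 years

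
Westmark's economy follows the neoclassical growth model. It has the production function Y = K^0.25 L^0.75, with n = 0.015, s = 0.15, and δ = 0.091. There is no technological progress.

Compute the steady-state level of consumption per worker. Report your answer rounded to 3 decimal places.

c* = 0.954

At the steady state, Δk = 0, so s·k^α = (n + δ)·k.
Rearranging, k^(1−α) = s / (n + δ).
k^0.75 = 0.15 / (0.015 + 0.091) = 0.15 / 0.106 = 1.4151
k* = 1.4151^(1/0.75) ≈ 1.5887
y* = (k*)^α = 1.5887^0.25 ≈ 1.1227
c* = (1 − s)·y* = (1 − 0.15) × 1.1227 ≈ 0.9543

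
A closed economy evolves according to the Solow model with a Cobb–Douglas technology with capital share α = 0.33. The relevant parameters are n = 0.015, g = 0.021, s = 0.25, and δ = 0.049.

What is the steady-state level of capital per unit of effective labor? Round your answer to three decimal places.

Steady state requires s·f(k) = (n + g + δ)·k, i.e. s·k^α = (n + g + δ)·k.
Dividing both sides by k: k^(1−α) = s / (n + g + δ).
k^0.67 = 0.25 / (0.015 + 0.021 + 0.049) = 0.25 / 0.085 = 2.9412
k* = 2.9412^(1/0.67) ≈ 5.0037

k* = 5.004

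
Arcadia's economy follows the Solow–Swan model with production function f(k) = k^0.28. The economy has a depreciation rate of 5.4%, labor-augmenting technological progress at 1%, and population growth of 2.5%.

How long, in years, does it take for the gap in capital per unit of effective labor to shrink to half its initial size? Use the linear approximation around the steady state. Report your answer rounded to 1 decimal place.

Near the steady state the convergence rate is λ = (1 − α)(n + g + δ).
λ = (1 − 0.28) × 0.089 = 0.72 × 0.089 = 0.06408
Half-life = ln 2 / λ = 0.6931 / 0.06408 ≈ 10.82 years

t_½ ≈ 10.8 years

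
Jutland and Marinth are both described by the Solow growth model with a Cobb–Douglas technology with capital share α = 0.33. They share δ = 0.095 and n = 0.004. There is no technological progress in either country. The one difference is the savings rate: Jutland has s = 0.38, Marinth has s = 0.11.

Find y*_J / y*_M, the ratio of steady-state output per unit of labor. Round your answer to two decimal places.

Steady-state y* = [s/(n + δ)]^(α/(1−α)), so the ratio is [ (s_J/(n + δ)_J) / (s_M/(n + δ)_M) ]^0.4925.
s_J/(n + δ)_J = 0.38/0.099 = 3.8384; s_M/(n + δ)_M = 0.11/0.099 = 1.1111.
Ratio = (3.8384/1.1111)^0.4925 = 3.4546^0.4925 ≈ 1.8415

y*_J / y*_M ≈ 1.84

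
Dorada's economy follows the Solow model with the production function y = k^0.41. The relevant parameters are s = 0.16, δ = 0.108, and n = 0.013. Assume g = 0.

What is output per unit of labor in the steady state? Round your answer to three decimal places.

Steady state requires s·f(k) = (n + δ)·k, i.e. s·k^α = (n + δ)·k.
Dividing both sides by k: k^(1−α) = s / (n + δ).
k^0.59 = 0.16 / (0.013 + 0.108) = 0.16 / 0.121 = 1.3223
k* = 1.3223^(1/0.59) ≈ 1.6056
y* = (k*)^α = 1.6056^0.41 ≈ 1.2143

y* ≈ 1.214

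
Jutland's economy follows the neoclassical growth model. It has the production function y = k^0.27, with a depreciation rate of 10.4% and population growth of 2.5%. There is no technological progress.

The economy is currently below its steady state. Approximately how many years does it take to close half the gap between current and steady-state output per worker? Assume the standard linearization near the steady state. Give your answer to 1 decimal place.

about 7.4 years

Near the steady state the convergence rate is λ = (1 − α)(n + δ).
λ = (1 − 0.27) × 0.129 = 0.73 × 0.129 = 0.09417
Half-life = ln 2 / λ = 0.6931 / 0.09417 ≈ 7.36 years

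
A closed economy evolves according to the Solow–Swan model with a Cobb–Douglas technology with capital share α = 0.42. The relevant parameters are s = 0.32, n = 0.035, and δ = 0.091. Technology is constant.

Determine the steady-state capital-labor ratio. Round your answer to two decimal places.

Steady state requires s·f(k) = (n + δ)·k, i.e. s·k^α = (n + δ)·k.
Rearranging, k^(1−α) = s / (n + δ).
k^0.58 = 0.32 / (0.035 + 0.091) = 0.32 / 0.126 = 2.5397
k* = 2.5397^(1/0.58) ≈ 4.9877

k* = 4.99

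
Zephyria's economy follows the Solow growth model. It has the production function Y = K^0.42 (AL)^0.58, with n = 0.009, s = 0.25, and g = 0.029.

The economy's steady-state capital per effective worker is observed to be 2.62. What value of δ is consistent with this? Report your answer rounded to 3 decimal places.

δ ≈ 0.105

Steady state requires s·f(k) = (n + g + δ)·k, i.e. s·k^α = (n + g + δ)·k.
So s / (n + g + δ) = (k*)^(1−α) = 2.62^0.58 = 1.7483.
Therefore n + g + δ = s / 1.7483 = 0.25 / 1.7483 = 0.1430, so δ = 0.1430 − 0.038 = 0.1050.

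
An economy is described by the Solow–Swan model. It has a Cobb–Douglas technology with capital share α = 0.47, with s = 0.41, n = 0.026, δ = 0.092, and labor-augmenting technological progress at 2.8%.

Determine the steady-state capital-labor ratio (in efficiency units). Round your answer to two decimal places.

At the steady state, Δk = 0, so s·k^α = (n + g + δ)·k.
Dividing both sides by k: k^(1−α) = s / (n + g + δ).
k^0.53 = 0.41 / (0.026 + 0.028 + 0.092) = 0.41 / 0.146 = 2.8082
k* = 2.8082^(1/0.53) ≈ 7.0160

k* = 7.02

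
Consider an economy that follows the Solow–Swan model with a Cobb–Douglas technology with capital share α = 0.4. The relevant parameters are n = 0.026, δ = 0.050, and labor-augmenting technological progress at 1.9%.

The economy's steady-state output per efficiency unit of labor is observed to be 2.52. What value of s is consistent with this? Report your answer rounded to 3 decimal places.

Steady state requires s·f(k) = (n + g + δ)·k, i.e. s·k^α = (n + g + δ)·k.
Since y* = [s/(n + g + δ)]^(α/(1−α)), we have s/(n + g + δ) = (y*)^((1−α)/α) = 2.52^1.5 = 4.0004.
Therefore s = 4.0004 × (n + g + δ) = 4.0004 × 0.095 = 0.3800.

s ≈ 0.380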